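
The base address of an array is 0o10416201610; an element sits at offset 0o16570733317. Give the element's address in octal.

Add column by column in base 8, right to left:
  0+7 = 7
  1+1 = 2
  6+3 = 1 carry 1
  1+3+1 = 5
  0+3 = 3
  2+7 = 1 carry 1
  6+0+1 = 7
  1+7 = 0 carry 1
  4+5+1 = 2 carry 1
  0+6+1 = 7
  1+1 = 2

0o27207135127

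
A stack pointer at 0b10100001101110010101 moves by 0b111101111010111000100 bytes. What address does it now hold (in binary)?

Add column by column in base 2, right to left:
  1+0 = 1
  0+0 = 0
  1+1 = 0 carry 1
  0+0+1 = 1
  1+0 = 1
  0+0 = 0
  0+1 = 1
  1+1 = 0 carry 1
  1+1+1 = 1 carry 1
  1+0+1 = 0 carry 1
  0+1+1 = 0 carry 1
  1+0+1 = 0 carry 1
  1+1+1 = 1 carry 1
  0+1+1 = 0 carry 1
  0+1+1 = 0 carry 1
  0+1+1 = 0 carry 1
  0+0+1 = 1
  1+1 = 0 carry 1
  0+1+1 = 0 carry 1
  1+1+1 = 1 carry 1
  0+1+1 = 0 carry 1
  final carry 1

0b1010010001000101011001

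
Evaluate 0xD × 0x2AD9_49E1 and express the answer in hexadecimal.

Multiply each base-16 digit by 13, carrying:
  1×13 = 13 → write D
  E×13 = 182 → write 6 carry 11
  9×13+11 = 128 → write 0 carry 8
  4×13+8 = 60 → write C carry 3
  9×13+3 = 120 → write 8 carry 7
  D×13+7 = 176 → write 0 carry 11
  A×13+11 = 141 → write D carry 8
  2×13+8 = 34 → write 2 carry 2
  remaining carry: 2

0x22D08C06D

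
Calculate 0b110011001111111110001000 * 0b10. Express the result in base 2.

Multiply each base-2 digit by 2, carrying:
  0×2 = 0 → write 0
  0×2 = 0 → write 0
  0×2 = 0 → write 0
  1×2 = 2 → write 0 carry 1
  0×2+1 = 1 → write 1
  0×2 = 0 → write 0
  0×2 = 0 → write 0
  1×2 = 2 → write 0 carry 1
  1×2+1 = 3 → write 1 carry 1
  1×2+1 = 3 → write 1 carry 1
  1×2+1 = 3 → write 1 carry 1
  1×2+1 = 3 → write 1 carry 1
  1×2+1 = 3 → write 1 carry 1
  1×2+1 = 3 → write 1 carry 1
  1×2+1 = 3 → write 1 carry 1
  1×2+1 = 3 → write 1 carry 1
  0×2+1 = 1 → write 1
  0×2 = 0 → write 0
  1×2 = 2 → write 0 carry 1
  1×2+1 = 3 → write 1 carry 1
  0×2+1 = 1 → write 1
  0×2 = 0 → write 0
  1×2 = 2 → write 0 carry 1
  1×2+1 = 3 → write 1 carry 1
  remaining carry: 1

0b1100110011111111100010000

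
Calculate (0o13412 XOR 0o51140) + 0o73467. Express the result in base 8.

0o136241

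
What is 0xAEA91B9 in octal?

Expand each hex digit to 4 bits: A=1010 E=1110 A=1010 9=1001 1=0001 B=1011 9=1001.
Group the bits in threes: 001 010 111 010 101 001 000 110 111 001 → 1272510671.

0o1272510671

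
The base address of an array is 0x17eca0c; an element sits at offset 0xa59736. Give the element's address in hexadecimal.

0x2246142

Add column by column in base 16, right to left:
  c+6 = 2 carry 1
  0+3+1 = 4
  a+7 = 1 carry 1
  c+9+1 = 6 carry 1
  e+5+1 = 4 carry 1
  7+a+1 = 2 carry 1
  1+0+1 = 2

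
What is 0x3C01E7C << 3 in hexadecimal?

0x1E00F3E0

3 bits is not a whole number of base-16 digits; in binary: 11110000000001111001111100 << 3 = 11110000000001111001111100000.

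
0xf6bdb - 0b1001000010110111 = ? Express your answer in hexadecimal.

0xedb24

0b1001000010110111 = 0x90b7 in hexadecimal.
Subtract column by column in base 16:
  b-7 → 4
  d-b → 2
  b-0 → b
  6-9 → d (borrow)
  f-0-1 → e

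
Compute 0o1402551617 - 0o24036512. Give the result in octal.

Subtract column by column in base 8:
  7-2 → 5
  1-1 → 0
  6-5 → 1
  1-6 → 3 (borrow)
  5-3-1 → 1
  5-0 → 5
  2-4 → 6 (borrow)
  0-2-1 → 5 (borrow)
  4-0-1 → 3
  1-0 → 1

0o1356513105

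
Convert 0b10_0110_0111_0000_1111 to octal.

0o463417

Group the bits in threes: 100 110 011 100 001 111 → 463417.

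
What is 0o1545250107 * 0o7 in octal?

0o13705230761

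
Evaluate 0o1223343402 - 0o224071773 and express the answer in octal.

0o777251407

Subtract column by column in base 8:
  2-3 → 7 (borrow)
  0-7-1 → 0 (borrow)
  4-7-1 → 4 (borrow)
  3-1-1 → 1
  4-7 → 5 (borrow)
  3-0-1 → 2
  3-4 → 7 (borrow)
  2-2-1 → 7 (borrow)
  2-2-1 → 7 (borrow)
  1-0-1 → 0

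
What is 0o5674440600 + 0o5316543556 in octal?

Add column by column in base 8, right to left:
  0+6 = 6
  0+5 = 5
  6+5 = 3 carry 1
  0+3+1 = 4
  4+4 = 0 carry 1
  4+5+1 = 2 carry 1
  4+6+1 = 3 carry 1
  7+1+1 = 1 carry 1
  6+3+1 = 2 carry 1
  5+5+1 = 3 carry 1
  final carry 1

0o13213204356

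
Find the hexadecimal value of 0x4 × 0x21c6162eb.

Multiply each base-16 digit by 4, carrying:
  b×4 = 44 → write c carry 2
  e×4+2 = 58 → write a carry 3
  2×4+3 = 11 → write b
  6×4 = 24 → write 8 carry 1
  1×4+1 = 5 → write 5
  6×4 = 24 → write 8 carry 1
  c×4+1 = 49 → write 1 carry 3
  1×4+3 = 7 → write 7
  2×4 = 8 → write 8

0x871858bac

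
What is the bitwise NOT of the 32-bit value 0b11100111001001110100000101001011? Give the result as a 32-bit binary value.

0b00011000110110001011111010110100

Invert each bit: 11100111001001110100000101001011 → 00011000110110001011111010110100.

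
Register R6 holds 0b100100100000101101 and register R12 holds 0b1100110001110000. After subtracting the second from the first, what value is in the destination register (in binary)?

0b10111101110111101

Subtract column by column in base 2:
  1-0 → 1
  0-0 → 0
  1-0 → 1
  1-0 → 1
  0-1 → 1 (borrow)
  1-1-1 → 1 (borrow)
  0-1-1 → 0 (borrow)
  0-0-1 → 1 (borrow)
  0-0-1 → 1 (borrow)
  0-0-1 → 1 (borrow)
  0-1-1 → 0 (borrow)
  1-1-1 → 1 (borrow)
  0-0-1 → 1 (borrow)
  0-0-1 → 1 (borrow)
  1-1-1 → 1 (borrow)
  0-1-1 → 0 (borrow)
  0-0-1 → 1 (borrow)
  1-0-1 → 0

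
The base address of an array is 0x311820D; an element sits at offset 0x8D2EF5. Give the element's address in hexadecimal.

Add column by column in base 16, right to left:
  D+5 = 2 carry 1
  0+F+1 = 0 carry 1
  2+E+1 = 1 carry 1
  8+2+1 = B
  1+D = E
  1+8 = 9
  3+0 = 3

0x39EB102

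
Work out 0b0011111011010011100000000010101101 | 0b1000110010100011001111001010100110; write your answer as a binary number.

0b1011111011110011101111001010101111

OR bit by bit (1 where either bit is 1):
  0011111011010011100000000010101101
| 1000110010100011001111001010100110
= 1011111011110011101111001010101111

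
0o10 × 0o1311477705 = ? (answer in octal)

0o13114777050

Multiply each base-8 digit by 8, carrying:
  5×8 = 40 → write 0 carry 5
  0×8+5 = 5 → write 5
  7×8 = 56 → write 0 carry 7
  7×8+7 = 63 → write 7 carry 7
  7×8+7 = 63 → write 7 carry 7
  4×8+7 = 39 → write 7 carry 4
  1×8+4 = 12 → write 4 carry 1
  1×8+1 = 9 → write 1 carry 1
  3×8+1 = 25 → write 1 carry 3
  1×8+3 = 11 → write 3 carry 1
  remaining carry: 1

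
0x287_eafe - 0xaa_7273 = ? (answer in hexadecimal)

Subtract column by column in base 16:
  e-3 → b
  f-7 → 8
  a-2 → 8
  e-7 → 7
  7-a → d (borrow)
  8-a-1 → d (borrow)
  2-0-1 → 1

0x1dd788b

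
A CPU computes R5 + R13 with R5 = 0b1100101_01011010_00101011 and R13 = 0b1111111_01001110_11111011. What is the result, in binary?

0b111001001010100100100110

Add column by column in base 2, right to left:
  1+1 = 0 carry 1
  1+1+1 = 1 carry 1
  0+0+1 = 1
  1+1 = 0 carry 1
  0+1+1 = 0 carry 1
  1+1+1 = 1 carry 1
  0+1+1 = 0 carry 1
  0+1+1 = 0 carry 1
  0+0+1 = 1
  1+1 = 0 carry 1
  0+1+1 = 0 carry 1
  1+1+1 = 1 carry 1
  1+0+1 = 0 carry 1
  0+0+1 = 1
  1+1 = 0 carry 1
  0+0+1 = 1
  1+1 = 0 carry 1
  0+1+1 = 0 carry 1
  1+1+1 = 1 carry 1
  0+1+1 = 0 carry 1
  0+1+1 = 0 carry 1
  1+1+1 = 1 carry 1
  1+1+1 = 1 carry 1
  final carry 1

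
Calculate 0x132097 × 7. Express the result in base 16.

0x85E421

Multiply each base-16 digit by 7, carrying:
  7×7 = 49 → write 1 carry 3
  9×7+3 = 66 → write 2 carry 4
  0×7+4 = 4 → write 4
  2×7 = 14 → write E
  3×7 = 21 → write 5 carry 1
  1×7+1 = 8 → write 8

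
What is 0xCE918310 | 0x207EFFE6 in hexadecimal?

0xEEFFFFF6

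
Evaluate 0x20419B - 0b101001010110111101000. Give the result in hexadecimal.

0b101001010110111101000 = 0x14ADE8 in hexadecimal.
Subtract column by column in base 16:
  B-8 → 3
  9-E → B (borrow)
  1-D-1 → 3 (borrow)
  4-A-1 → 9 (borrow)
  0-4-1 → B (borrow)
  2-1-1 → 0

0xB93B3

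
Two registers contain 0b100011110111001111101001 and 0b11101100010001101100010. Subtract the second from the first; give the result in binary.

0b110010101000010000111

Subtract column by column in base 2:
  1-0 → 1
  0-1 → 1 (borrow)
  0-0-1 → 1 (borrow)
  1-0-1 → 0
  0-0 → 0
  1-1 → 0
  1-1 → 0
  1-0 → 1
  1-1 → 0
  1-1 → 0
  0-0 → 0
  0-0 → 0
  1-0 → 1
  1-1 → 0
  1-0 → 1
  0-0 → 0
  1-0 → 1
  1-1 → 0
  1-1 → 0
  1-0 → 1
  0-1 → 1 (borrow)
  0-1-1 → 0 (borrow)
  0-1-1 → 0 (borrow)
  1-0-1 → 0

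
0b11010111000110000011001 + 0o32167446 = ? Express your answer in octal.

0o65075477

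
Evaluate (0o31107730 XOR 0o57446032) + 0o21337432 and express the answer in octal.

0o110101334

First 0o31107730 XOR 0o57446032 = 0o66541702.
Add column by column in base 8, right to left:
  2+2 = 4
  0+3 = 3
  7+4 = 3 carry 1
  1+7+1 = 1 carry 1
  4+3+1 = 0 carry 1
  5+3+1 = 1 carry 1
  6+1+1 = 0 carry 1
  6+2+1 = 1 carry 1
  final carry 1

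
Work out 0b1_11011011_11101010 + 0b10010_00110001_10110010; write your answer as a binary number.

0b101000000110110011100

Add column by column in base 2, right to left:
  0+0 = 0
  1+1 = 0 carry 1
  0+0+1 = 1
  1+0 = 1
  0+1 = 1
  1+1 = 0 carry 1
  1+0+1 = 0 carry 1
  1+1+1 = 1 carry 1
  1+1+1 = 1 carry 1
  1+0+1 = 0 carry 1
  0+0+1 = 1
  1+0 = 1
  1+1 = 0 carry 1
  0+1+1 = 0 carry 1
  1+0+1 = 0 carry 1
  1+0+1 = 0 carry 1
  1+0+1 = 0 carry 1
  0+1+1 = 0 carry 1
  0+0+1 = 1
  0+0 = 0
  0+1 = 1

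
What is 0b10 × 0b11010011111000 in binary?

Multiply each base-2 digit by 2, carrying:
  0×2 = 0 → write 0
  0×2 = 0 → write 0
  0×2 = 0 → write 0
  1×2 = 2 → write 0 carry 1
  1×2+1 = 3 → write 1 carry 1
  1×2+1 = 3 → write 1 carry 1
  1×2+1 = 3 → write 1 carry 1
  1×2+1 = 3 → write 1 carry 1
  0×2+1 = 1 → write 1
  0×2 = 0 → write 0
  1×2 = 2 → write 0 carry 1
  0×2+1 = 1 → write 1
  1×2 = 2 → write 0 carry 1
  1×2+1 = 3 → write 1 carry 1
  remaining carry: 1

0b110100111110000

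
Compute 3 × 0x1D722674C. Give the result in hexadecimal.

0x5856735E4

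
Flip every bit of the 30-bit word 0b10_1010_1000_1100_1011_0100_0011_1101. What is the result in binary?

Invert each bit: 101010100011001011010000111101 → 010101011100110100101111000010.

0b010101011100110100101111000010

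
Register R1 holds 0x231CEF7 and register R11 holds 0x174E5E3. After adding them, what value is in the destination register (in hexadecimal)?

0x3A6B4DA

Add column by column in base 16, right to left:
  7+3 = A
  F+E = D carry 1
  E+5+1 = 4 carry 1
  C+E+1 = B carry 1
  1+4+1 = 6
  3+7 = A
  2+1 = 3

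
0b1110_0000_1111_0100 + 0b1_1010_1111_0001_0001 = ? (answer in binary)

Add column by column in base 2, right to left:
  0+1 = 1
  0+0 = 0
  1+0 = 1
  0+0 = 0
  1+1 = 0 carry 1
  1+0+1 = 0 carry 1
  1+0+1 = 0 carry 1
  1+0+1 = 0 carry 1
  0+1+1 = 0 carry 1
  0+1+1 = 0 carry 1
  0+1+1 = 0 carry 1
  0+1+1 = 0 carry 1
  0+0+1 = 1
  1+1 = 0 carry 1
  1+0+1 = 0 carry 1
  1+1+1 = 1 carry 1
  0+1+1 = 0 carry 1
  final carry 1

0b101001000000000101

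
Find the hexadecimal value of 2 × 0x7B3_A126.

Multiply each base-16 digit by 2, carrying:
  6×2 = 12 → write C
  2×2 = 4 → write 4
  1×2 = 2 → write 2
  A×2 = 20 → write 4 carry 1
  3×2+1 = 7 → write 7
  B×2 = 22 → write 6 carry 1
  7×2+1 = 15 → write F

0xF67424C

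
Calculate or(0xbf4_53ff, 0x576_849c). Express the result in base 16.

OR each hex digit independently (no carries):
  b|5=f, f|7=f, 4|6=6, 5|8=d, 3|4=7, f|9=f, f|c=f

0xff6d7ff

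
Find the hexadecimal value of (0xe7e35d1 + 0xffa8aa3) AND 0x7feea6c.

0x678c064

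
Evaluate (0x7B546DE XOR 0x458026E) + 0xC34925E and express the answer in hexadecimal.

0x1021D70E

First 0x7B546DE XOR 0x458026E = 0x3ED44B0.
Add column by column in base 16, right to left:
  0+E = E
  B+5 = 0 carry 1
  4+2+1 = 7
  4+9 = D
  D+4 = 1 carry 1
  E+3+1 = 2 carry 1
  3+C+1 = 0 carry 1
  final carry 1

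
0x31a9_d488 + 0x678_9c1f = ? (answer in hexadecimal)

0x382270a7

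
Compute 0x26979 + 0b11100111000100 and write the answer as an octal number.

0x26979 = 0o464571 in octal.
0b11100111000100 = 0o34704 in octal.
Add column by column in base 8, right to left:
  1+4 = 5
  7+0 = 7
  5+7 = 4 carry 1
  4+4+1 = 1 carry 1
  6+3+1 = 2 carry 1
  4+0+1 = 5

0o521475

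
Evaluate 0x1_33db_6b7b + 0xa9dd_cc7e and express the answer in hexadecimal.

Add column by column in base 16, right to left:
  b+e = 9 carry 1
  7+7+1 = f
  b+c = 7 carry 1
  6+c+1 = 3 carry 1
  b+d+1 = 9 carry 1
  d+d+1 = b carry 1
  3+9+1 = d
  3+a = d
  1+0 = 1

0x1ddb937f9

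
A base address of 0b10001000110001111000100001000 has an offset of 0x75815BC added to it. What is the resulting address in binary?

0b11000011100010000011011000100

0x75815BC = 0b111010110000001010110111100 in binary.
Add column by column in base 2, right to left:
  0+0 = 0
  0+0 = 0
  0+1 = 1
  1+1 = 0 carry 1
  0+1+1 = 0 carry 1
  0+1+1 = 0 carry 1
  0+0+1 = 1
  0+1 = 1
  1+1 = 0 carry 1
  0+0+1 = 1
  0+1 = 1
  0+0 = 0
  1+1 = 0 carry 1
  1+0+1 = 0 carry 1
  1+0+1 = 0 carry 1
  1+0+1 = 0 carry 1
  0+0+1 = 1
  0+0 = 0
  0+0 = 0
  1+1 = 0 carry 1
  1+1+1 = 1 carry 1
  0+0+1 = 1
  0+1 = 1
  0+0 = 0
  1+1 = 0 carry 1
  0+1+1 = 0 carry 1
  0+1+1 = 0 carry 1
  0+0+1 = 1
  1+0 = 1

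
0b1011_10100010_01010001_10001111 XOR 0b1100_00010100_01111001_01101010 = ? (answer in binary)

0b0111101101100010100011100101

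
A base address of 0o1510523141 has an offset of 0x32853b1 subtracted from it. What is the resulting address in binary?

0o1510523141 = 0b1101001000101010011001100001 in binary.
0x32853b1 = 0b11001010000101001110110001 in binary.
Subtract column by column in base 2:
  1-1 → 0
  0-0 → 0
  0-0 → 0
  0-0 → 0
  0-1 → 1 (borrow)
  1-1-1 → 1 (borrow)
  1-0-1 → 0
  0-1 → 1 (borrow)
  0-1-1 → 0 (borrow)
  1-1-1 → 1 (borrow)
  1-0-1 → 0
  0-0 → 0
  0-1 → 1 (borrow)
  1-0-1 → 0
  0-1 → 1 (borrow)
  1-0-1 → 0
  0-0 → 0
  1-0 → 1
  0-0 → 0
  0-1 → 1 (borrow)
  0-0-1 → 1 (borrow)
  1-1-1 → 1 (borrow)
  0-0-1 → 1 (borrow)
  0-0-1 → 1 (borrow)
  1-1-1 → 1 (borrow)
  0-1-1 → 0 (borrow)
  1-0-1 → 0
  1-0 → 1

0b1001111110100101001010110000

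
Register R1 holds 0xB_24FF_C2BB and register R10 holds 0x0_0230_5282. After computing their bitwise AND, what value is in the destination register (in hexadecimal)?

AND each hex digit independently (no carries):
  B&0=0, 2&0=0, 4&2=0, F&3=3, F&0=0, C&5=4, 2&2=2, B&8=8, B&2=2

0x000304282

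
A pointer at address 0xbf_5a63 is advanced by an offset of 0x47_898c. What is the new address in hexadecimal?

0x106e3ef

Add column by column in base 16, right to left:
  3+c = f
  6+8 = e
  a+9 = 3 carry 1
  5+8+1 = e
  f+7 = 6 carry 1
  b+4+1 = 0 carry 1
  final carry 1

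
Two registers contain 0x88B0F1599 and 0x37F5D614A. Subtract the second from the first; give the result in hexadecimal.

0x50BB1B44F

Subtract column by column in base 16:
  9-A → F (borrow)
  9-4-1 → 4
  5-1 → 4
  1-6 → B (borrow)
  F-D-1 → 1
  0-5 → B (borrow)
  B-F-1 → B (borrow)
  8-7-1 → 0
  8-3 → 5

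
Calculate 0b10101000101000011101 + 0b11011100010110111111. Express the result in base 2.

Add column by column in base 2, right to left:
  1+1 = 0 carry 1
  0+1+1 = 0 carry 1
  1+1+1 = 1 carry 1
  1+1+1 = 1 carry 1
  1+1+1 = 1 carry 1
  0+1+1 = 0 carry 1
  0+0+1 = 1
  0+1 = 1
  0+1 = 1
  1+0 = 1
  0+1 = 1
  1+0 = 1
  0+0 = 0
  0+0 = 0
  0+1 = 1
  1+1 = 0 carry 1
  0+1+1 = 0 carry 1
  1+0+1 = 0 carry 1
  0+1+1 = 0 carry 1
  1+1+1 = 1 carry 1
  final carry 1

0b110000100111111011100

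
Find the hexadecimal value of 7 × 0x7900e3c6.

Multiply each base-16 digit by 7, carrying:
  6×7 = 42 → write a carry 2
  c×7+2 = 86 → write 6 carry 5
  3×7+5 = 26 → write a carry 1
  e×7+1 = 99 → write 3 carry 6
  0×7+6 = 6 → write 6
  0×7 = 0 → write 0
  9×7 = 63 → write f carry 3
  7×7+3 = 52 → write 4 carry 3
  remaining carry: 3

0x34f063a6a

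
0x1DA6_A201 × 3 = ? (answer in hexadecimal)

Multiply each base-16 digit by 3, carrying:
  1×3 = 3 → write 3
  0×3 = 0 → write 0
  2×3 = 6 → write 6
  A×3 = 30 → write E carry 1
  6×3+1 = 19 → write 3 carry 1
  A×3+1 = 31 → write F carry 1
  D×3+1 = 40 → write 8 carry 2
  1×3+2 = 5 → write 5

0x58F3E603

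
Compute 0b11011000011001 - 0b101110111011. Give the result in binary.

0b10101001011110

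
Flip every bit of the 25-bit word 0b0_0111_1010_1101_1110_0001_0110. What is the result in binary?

Invert each bit: 0011110101101111000010110 → 1100001010010000111101001.

0b1100001010010000111101001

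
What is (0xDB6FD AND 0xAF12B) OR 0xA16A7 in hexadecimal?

0xAB6AF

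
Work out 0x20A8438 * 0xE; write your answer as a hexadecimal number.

0x1C933B10

Multiply each base-16 digit by 14, carrying:
  8×14 = 112 → write 0 carry 7
  3×14+7 = 49 → write 1 carry 3
  4×14+3 = 59 → write B carry 3
  8×14+3 = 115 → write 3 carry 7
  A×14+7 = 147 → write 3 carry 9
  0×14+9 = 9 → write 9
  2×14 = 28 → write C carry 1
  remaining carry: 1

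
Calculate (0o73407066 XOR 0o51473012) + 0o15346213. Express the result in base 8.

First 0o73407066 XOR 0o51473012 = 0o22074074.
Add column by column in base 8, right to left:
  4+3 = 7
  7+1 = 0 carry 1
  0+2+1 = 3
  4+6 = 2 carry 1
  7+4+1 = 4 carry 1
  0+3+1 = 4
  2+5 = 7
  2+1 = 3

0o37442307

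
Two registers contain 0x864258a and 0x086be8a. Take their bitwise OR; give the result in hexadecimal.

0x8e6bf8a

OR each hex digit independently (no carries):
  8|0=8, 6|8=e, 4|6=6, 2|b=b, 5|e=f, 8|8=8, a|a=a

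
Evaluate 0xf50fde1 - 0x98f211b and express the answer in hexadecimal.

0x5c1dcc6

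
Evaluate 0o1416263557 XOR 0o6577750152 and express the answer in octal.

0o7161533405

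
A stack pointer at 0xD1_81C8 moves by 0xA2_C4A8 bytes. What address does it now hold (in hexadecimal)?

Add column by column in base 16, right to left:
  8+8 = 0 carry 1
  C+A+1 = 7 carry 1
  1+4+1 = 6
  8+C = 4 carry 1
  1+2+1 = 4
  D+A = 7 carry 1
  final carry 1

0x1744670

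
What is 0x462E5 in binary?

Expand each hex digit to 4 bits: 4=0100 6=0110 2=0010 E=1110 5=0101.

0b1000110001011100101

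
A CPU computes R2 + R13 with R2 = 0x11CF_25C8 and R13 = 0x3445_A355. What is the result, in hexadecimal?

0x4614C91D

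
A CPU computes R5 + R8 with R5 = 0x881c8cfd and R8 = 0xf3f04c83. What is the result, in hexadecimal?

Add column by column in base 16, right to left:
  d+3 = 0 carry 1
  f+8+1 = 8 carry 1
  c+c+1 = 9 carry 1
  8+4+1 = d
  c+0 = c
  1+f = 0 carry 1
  8+3+1 = c
  8+f = 7 carry 1
  final carry 1

0x17c0cd980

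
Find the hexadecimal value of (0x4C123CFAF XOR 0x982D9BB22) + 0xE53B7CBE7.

0x1B97B24074

First 0x4C123CFAF XOR 0x982D9BB22 = 0xD43FA748D.
Add column by column in base 16, right to left:
  D+7 = 4 carry 1
  8+E+1 = 7 carry 1
  4+B+1 = 0 carry 1
  7+C+1 = 4 carry 1
  A+7+1 = 2 carry 1
  F+B+1 = B carry 1
  3+3+1 = 7
  4+5 = 9
  D+E = B carry 1
  final carry 1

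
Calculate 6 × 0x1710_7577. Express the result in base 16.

0x8a62c0ca

Multiply each base-16 digit by 6, carrying:
  7×6 = 42 → write a carry 2
  7×6+2 = 44 → write c carry 2
  5×6+2 = 32 → write 0 carry 2
  7×6+2 = 44 → write c carry 2
  0×6+2 = 2 → write 2
  1×6 = 6 → write 6
  7×6 = 42 → write a carry 2
  1×6+2 = 8 → write 8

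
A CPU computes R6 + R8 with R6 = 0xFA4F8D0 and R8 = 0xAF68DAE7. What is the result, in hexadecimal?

Add column by column in base 16, right to left:
  0+7 = 7
  D+E = B carry 1
  8+A+1 = 3 carry 1
  F+D+1 = D carry 1
  4+8+1 = D
  A+6 = 0 carry 1
  F+F+1 = F carry 1
  0+A+1 = B

0xBF0DD3B7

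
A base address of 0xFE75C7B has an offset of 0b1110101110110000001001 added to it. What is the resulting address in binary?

0b10000001000100100100010000100

0xFE75C7B = 0b1111111001110101110001111011 in binary.
Add column by column in base 2, right to left:
  1+1 = 0 carry 1
  1+0+1 = 0 carry 1
  0+0+1 = 1
  1+1 = 0 carry 1
  1+0+1 = 0 carry 1
  1+0+1 = 0 carry 1
  1+0+1 = 0 carry 1
  0+0+1 = 1
  0+0 = 0
  0+0 = 0
  1+1 = 0 carry 1
  1+1+1 = 1 carry 1
  1+0+1 = 0 carry 1
  0+1+1 = 0 carry 1
  1+1+1 = 1 carry 1
  0+1+1 = 0 carry 1
  1+0+1 = 0 carry 1
  1+1+1 = 1 carry 1
  1+0+1 = 0 carry 1
  0+1+1 = 0 carry 1
  0+1+1 = 0 carry 1
  1+1+1 = 1 carry 1
  1+0+1 = 0 carry 1
  1+0+1 = 0 carry 1
  1+0+1 = 0 carry 1
  1+0+1 = 0 carry 1
  1+0+1 = 0 carry 1
  1+0+1 = 0 carry 1
  final carry 1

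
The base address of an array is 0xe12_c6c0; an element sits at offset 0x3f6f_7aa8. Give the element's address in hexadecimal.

Add column by column in base 16, right to left:
  0+8 = 8
  c+a = 6 carry 1
  6+a+1 = 1 carry 1
  c+7+1 = 4 carry 1
  2+f+1 = 2 carry 1
  1+6+1 = 8
  e+f = d carry 1
  0+3+1 = 4

0x4d824168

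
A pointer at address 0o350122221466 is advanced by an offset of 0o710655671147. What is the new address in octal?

0o1261000112635

Add column by column in base 8, right to left:
  6+7 = 5 carry 1
  6+4+1 = 3 carry 1
  4+1+1 = 6
  1+1 = 2
  2+7 = 1 carry 1
  2+6+1 = 1 carry 1
  2+5+1 = 0 carry 1
  2+5+1 = 0 carry 1
  1+6+1 = 0 carry 1
  0+0+1 = 1
  5+1 = 6
  3+7 = 2 carry 1
  final carry 1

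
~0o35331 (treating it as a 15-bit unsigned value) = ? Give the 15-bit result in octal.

0o42446

Each oct digit d becomes 7−d:
  3→4, 5→2, 3→4, 3→4, 1→6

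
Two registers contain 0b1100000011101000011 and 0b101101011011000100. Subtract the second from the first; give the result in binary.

Subtract column by column in base 2:
  1-0 → 1
  1-0 → 1
  0-1 → 1 (borrow)
  0-0-1 → 1 (borrow)
  0-0-1 → 1 (borrow)
  0-0-1 → 1 (borrow)
  1-1-1 → 1 (borrow)
  0-1-1 → 0 (borrow)
  1-0-1 → 0
  1-1 → 0
  1-1 → 0
  0-0 → 0
  0-1 → 1 (borrow)
  0-0-1 → 1 (borrow)
  0-1-1 → 0 (borrow)
  0-1-1 → 0 (borrow)
  0-0-1 → 1 (borrow)
  1-1-1 → 1 (borrow)
  1-0-1 → 0

0b110011000001111111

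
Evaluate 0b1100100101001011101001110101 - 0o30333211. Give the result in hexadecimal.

0xc3303ec

0b1100100101001011101001110101 = 0xc94ba75 in hexadecimal.
0o30333211 = 0x61b689 in hexadecimal.
Subtract column by column in base 16:
  5-9 → c (borrow)
  7-8-1 → e (borrow)
  a-6-1 → 3
  b-b → 0
  4-1 → 3
  9-6 → 3
  c-0 → c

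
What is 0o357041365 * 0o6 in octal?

Multiply each base-8 digit by 6, carrying:
  5×6 = 30 → write 6 carry 3
  6×6+3 = 39 → write 7 carry 4
  3×6+4 = 22 → write 6 carry 2
  1×6+2 = 8 → write 0 carry 1
  4×6+1 = 25 → write 1 carry 3
  0×6+3 = 3 → write 3
  7×6 = 42 → write 2 carry 5
  5×6+5 = 35 → write 3 carry 4
  3×6+4 = 22 → write 6 carry 2
  remaining carry: 2

0o2632310676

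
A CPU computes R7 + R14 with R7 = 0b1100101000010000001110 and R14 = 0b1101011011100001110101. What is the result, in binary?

0b11010000011110010000011

Add column by column in base 2, right to left:
  0+1 = 1
  1+0 = 1
  1+1 = 0 carry 1
  1+0+1 = 0 carry 1
  0+1+1 = 0 carry 1
  0+1+1 = 0 carry 1
  0+1+1 = 0 carry 1
  0+0+1 = 1
  0+0 = 0
  0+0 = 0
  1+0 = 1
  0+1 = 1
  0+1 = 1
  0+1 = 1
  0+0 = 0
  1+1 = 0 carry 1
  0+1+1 = 0 carry 1
  1+0+1 = 0 carry 1
  0+1+1 = 0 carry 1
  0+0+1 = 1
  1+1 = 0 carry 1
  1+1+1 = 1 carry 1
  final carry 1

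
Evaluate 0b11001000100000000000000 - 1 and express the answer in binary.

0b11001000011111111111111

The trailing 14 digits are 0, so subtracting 1 borrows through: they become 1 and the next digit up decrements.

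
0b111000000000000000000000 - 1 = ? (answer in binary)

0b110111111111111111111111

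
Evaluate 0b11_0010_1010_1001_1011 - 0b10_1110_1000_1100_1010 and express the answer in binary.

0b100000111010001

Subtract column by column in base 2:
  1-0 → 1
  1-1 → 0
  0-0 → 0
  1-1 → 0
  1-0 → 1
  0-0 → 0
  0-1 → 1 (borrow)
  1-1-1 → 1 (borrow)
  0-0-1 → 1 (borrow)
  1-0-1 → 0
  0-0 → 0
  1-1 → 0
  0-0 → 0
  1-1 → 0
  0-1 → 1 (borrow)
  0-1-1 → 0 (borrow)
  1-0-1 → 0
  1-1 → 0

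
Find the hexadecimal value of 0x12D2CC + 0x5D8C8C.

0x705F58

Add column by column in base 16, right to left:
  C+C = 8 carry 1
  C+8+1 = 5 carry 1
  2+C+1 = F
  D+8 = 5 carry 1
  2+D+1 = 0 carry 1
  1+5+1 = 7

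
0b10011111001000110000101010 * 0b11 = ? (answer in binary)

0b111011101011010010001111110

Multiply each base-2 digit by 3, carrying:
  0×3 = 0 → write 0
  1×3 = 3 → write 1 carry 1
  0×3+1 = 1 → write 1
  1×3 = 3 → write 1 carry 1
  0×3+1 = 1 → write 1
  1×3 = 3 → write 1 carry 1
  0×3+1 = 1 → write 1
  0×3 = 0 → write 0
  0×3 = 0 → write 0
  0×3 = 0 → write 0
  1×3 = 3 → write 1 carry 1
  1×3+1 = 4 → write 0 carry 2
  0×3+2 = 2 → write 0 carry 1
  0×3+1 = 1 → write 1
  0×3 = 0 → write 0
  1×3 = 3 → write 1 carry 1
  0×3+1 = 1 → write 1
  0×3 = 0 → write 0
  1×3 = 3 → write 1 carry 1
  1×3+1 = 4 → write 0 carry 2
  1×3+2 = 5 → write 1 carry 2
  1×3+2 = 5 → write 1 carry 2
  1×3+2 = 5 → write 1 carry 2
  0×3+2 = 2 → write 0 carry 1
  0×3+1 = 1 → write 1
  1×3 = 3 → write 1 carry 1
  remaining carry: 1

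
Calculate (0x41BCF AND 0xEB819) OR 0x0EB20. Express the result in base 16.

0x4FB29

0x41BCF AND 0xEB819 = 0x41809.
Then OR with 0x0EB20.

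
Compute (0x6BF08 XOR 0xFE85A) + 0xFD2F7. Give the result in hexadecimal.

First 0x6BF08 XOR 0xFE85A = 0x95752.
Add column by column in base 16, right to left:
  2+7 = 9
  5+F = 4 carry 1
  7+2+1 = A
  5+D = 2 carry 1
  9+F+1 = 9 carry 1
  final carry 1

0x192A49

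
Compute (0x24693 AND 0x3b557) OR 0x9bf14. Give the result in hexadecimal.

0xbbf17

0x24693 AND 0x3b557 = 0x20413.
Then OR with 0x9bf14.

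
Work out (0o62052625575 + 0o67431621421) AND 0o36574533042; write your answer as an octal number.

0o10504403002

Add column by column in base 8, right to left:
  5+1 = 6
  7+2 = 1 carry 1
  5+4+1 = 2 carry 1
  5+1+1 = 7
  2+2 = 4
  6+6 = 4 carry 1
  2+1+1 = 4
  5+3 = 0 carry 1
  0+4+1 = 5
  2+7 = 1 carry 1
  6+6+1 = 5 carry 1
  final carry 1
Sum = 0o151504447216; now AND with 0o36574533042:
  1&0=0, 5&3=1, 1&6=0, 5&5=5, 0&7=0, 4&4=4, 4&5=4, 4&3=0, 7&3=3, 2&0=0, 1&4=0, 6&2=2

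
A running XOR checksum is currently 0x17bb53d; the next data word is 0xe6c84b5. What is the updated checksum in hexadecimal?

XOR each hex digit independently (no carries):
  1^e=f, 7^6=1, b^c=7, b^8=3, 5^4=1, 3^b=8, d^5=8

0xf173188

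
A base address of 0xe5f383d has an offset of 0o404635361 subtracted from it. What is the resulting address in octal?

0o1222776514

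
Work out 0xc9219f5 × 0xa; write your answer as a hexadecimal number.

Multiply each base-16 digit by 10, carrying:
  5×10 = 50 → write 2 carry 3
  f×10+3 = 153 → write 9 carry 9
  9×10+9 = 99 → write 3 carry 6
  1×10+6 = 16 → write 0 carry 1
  2×10+1 = 21 → write 5 carry 1
  9×10+1 = 91 → write b carry 5
  c×10+5 = 125 → write d carry 7
  remaining carry: 7

0x7db50392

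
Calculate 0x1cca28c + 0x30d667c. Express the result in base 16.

0x4da0908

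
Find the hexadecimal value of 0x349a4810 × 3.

0x9dced830

Multiply each base-16 digit by 3, carrying:
  0×3 = 0 → write 0
  1×3 = 3 → write 3
  8×3 = 24 → write 8 carry 1
  4×3+1 = 13 → write d
  a×3 = 30 → write e carry 1
  9×3+1 = 28 → write c carry 1
  4×3+1 = 13 → write d
  3×3 = 9 → write 9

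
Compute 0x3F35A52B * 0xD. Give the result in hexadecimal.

0x335B9632F

Multiply each base-16 digit by 13, carrying:
  B×13 = 143 → write F carry 8
  2×13+8 = 34 → write 2 carry 2
  5×13+2 = 67 → write 3 carry 4
  A×13+4 = 134 → write 6 carry 8
  5×13+8 = 73 → write 9 carry 4
  3×13+4 = 43 → write B carry 2
  F×13+2 = 197 → write 5 carry 12
  3×13+12 = 51 → write 3 carry 3
  remaining carry: 3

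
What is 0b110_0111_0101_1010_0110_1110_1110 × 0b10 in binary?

Multiply each base-2 digit by 2, carrying:
  0×2 = 0 → write 0
  1×2 = 2 → write 0 carry 1
  1×2+1 = 3 → write 1 carry 1
  1×2+1 = 3 → write 1 carry 1
  0×2+1 = 1 → write 1
  1×2 = 2 → write 0 carry 1
  1×2+1 = 3 → write 1 carry 1
  1×2+1 = 3 → write 1 carry 1
  0×2+1 = 1 → write 1
  1×2 = 2 → write 0 carry 1
  1×2+1 = 3 → write 1 carry 1
  0×2+1 = 1 → write 1
  0×2 = 0 → write 0
  1×2 = 2 → write 0 carry 1
  0×2+1 = 1 → write 1
  1×2 = 2 → write 0 carry 1
  1×2+1 = 3 → write 1 carry 1
  0×2+1 = 1 → write 1
  1×2 = 2 → write 0 carry 1
  0×2+1 = 1 → write 1
  1×2 = 2 → write 0 carry 1
  1×2+1 = 3 → write 1 carry 1
  1×2+1 = 3 → write 1 carry 1
  0×2+1 = 1 → write 1
  0×2 = 0 → write 0
  1×2 = 2 → write 0 carry 1
  1×2+1 = 3 → write 1 carry 1
  remaining carry: 1

0b1100111010110100110111011100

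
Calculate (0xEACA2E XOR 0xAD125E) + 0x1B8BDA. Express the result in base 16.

0x63644A

First 0xEACA2E XOR 0xAD125E = 0x47D870.
Add column by column in base 16, right to left:
  0+A = A
  7+D = 4 carry 1
  8+B+1 = 4 carry 1
  D+8+1 = 6 carry 1
  7+B+1 = 3 carry 1
  4+1+1 = 6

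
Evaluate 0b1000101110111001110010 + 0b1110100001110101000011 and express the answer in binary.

Add column by column in base 2, right to left:
  0+1 = 1
  1+1 = 0 carry 1
  0+0+1 = 1
  0+0 = 0
  1+0 = 1
  1+0 = 1
  1+1 = 0 carry 1
  0+0+1 = 1
  0+1 = 1
  1+0 = 1
  1+1 = 0 carry 1
  1+1+1 = 1 carry 1
  0+1+1 = 0 carry 1
  1+0+1 = 0 carry 1
  1+0+1 = 0 carry 1
  1+0+1 = 0 carry 1
  0+0+1 = 1
  1+1 = 0 carry 1
  0+0+1 = 1
  0+1 = 1
  0+1 = 1
  1+1 = 0 carry 1
  final carry 1

0b10111010000101110110101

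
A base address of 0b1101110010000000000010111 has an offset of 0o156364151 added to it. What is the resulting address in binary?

0b11011100101110100010000000

0o156364151 = 0b1101110011110100001101001 in binary.
Add column by column in base 2, right to left:
  1+1 = 0 carry 1
  1+0+1 = 0 carry 1
  1+0+1 = 0 carry 1
  0+1+1 = 0 carry 1
  1+0+1 = 0 carry 1
  0+1+1 = 0 carry 1
  0+1+1 = 0 carry 1
  0+0+1 = 1
  0+0 = 0
  0+0 = 0
  0+0 = 0
  0+1 = 1
  0+0 = 0
  0+1 = 1
  0+1 = 1
  0+1 = 1
  1+1 = 0 carry 1
  0+0+1 = 1
  0+0 = 0
  1+1 = 0 carry 1
  1+1+1 = 1 carry 1
  1+1+1 = 1 carry 1
  0+0+1 = 1
  1+1 = 0 carry 1
  1+1+1 = 1 carry 1
  final carry 1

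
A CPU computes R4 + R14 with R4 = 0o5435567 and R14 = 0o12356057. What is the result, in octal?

0o20013646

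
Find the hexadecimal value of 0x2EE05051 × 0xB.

0x203A3737B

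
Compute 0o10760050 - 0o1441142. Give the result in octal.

0o7316706

Subtract column by column in base 8:
  0-2 → 6 (borrow)
  5-4-1 → 0
  0-1 → 7 (borrow)
  0-1-1 → 6 (borrow)
  6-4-1 → 1
  7-4 → 3
  0-1 → 7 (borrow)
  1-0-1 → 0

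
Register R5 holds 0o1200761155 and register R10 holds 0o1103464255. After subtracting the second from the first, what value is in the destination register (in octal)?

Subtract column by column in base 8:
  5-5 → 0
  5-5 → 0
  1-2 → 7 (borrow)
  1-4-1 → 4 (borrow)
  6-6-1 → 7 (borrow)
  7-4-1 → 2
  0-3 → 5 (borrow)
  0-0-1 → 7 (borrow)
  2-1-1 → 0
  1-1 → 0

0o75274700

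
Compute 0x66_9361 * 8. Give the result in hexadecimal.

0x3349B08

Multiply each base-16 digit by 8, carrying:
  1×8 = 8 → write 8
  6×8 = 48 → write 0 carry 3
  3×8+3 = 27 → write B carry 1
  9×8+1 = 73 → write 9 carry 4
  6×8+4 = 52 → write 4 carry 3
  6×8+3 = 51 → write 3 carry 3
  remaining carry: 3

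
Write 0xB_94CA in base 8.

Expand each hex digit to 4 bits: B=1011 9=1001 4=0100 C=1100 A=1010.
Group the bits in threes: 010 111 001 010 011 001 010 → 2712312.

0o2712312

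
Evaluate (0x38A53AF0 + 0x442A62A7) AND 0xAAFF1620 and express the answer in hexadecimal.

Add column by column in base 16, right to left:
  0+7 = 7
  F+A = 9 carry 1
  A+2+1 = D
  3+6 = 9
  5+A = F
  A+2 = C
  8+4 = C
  3+4 = 7
Sum = 0x7CCF9D97; now AND with 0xAAFF1620:
  7&A=2, C&A=8, C&F=C, F&F=F, 9&1=1, D&6=4, 9&2=0, 7&0=0

0x28CF1400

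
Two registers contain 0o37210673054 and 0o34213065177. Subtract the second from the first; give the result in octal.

0o2775605655

Subtract column by column in base 8:
  4-7 → 5 (borrow)
  5-7-1 → 5 (borrow)
  0-1-1 → 6 (borrow)
  3-5-1 → 5 (borrow)
  7-6-1 → 0
  6-0 → 6
  0-3 → 5 (borrow)
  1-1-1 → 7 (borrow)
  2-2-1 → 7 (borrow)
  7-4-1 → 2
  3-3 → 0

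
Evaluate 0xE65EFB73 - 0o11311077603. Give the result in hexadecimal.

0o11311077603 = 0x4B247F83 in hexadecimal.
Subtract column by column in base 16:
  3-3 → 0
  7-8 → F (borrow)
  B-F-1 → B (borrow)
  F-7-1 → 7
  E-4 → A
  5-2 → 3
  6-B → B (borrow)
  E-4-1 → 9

0x9B3A7BF0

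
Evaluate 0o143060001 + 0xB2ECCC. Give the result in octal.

0o217646315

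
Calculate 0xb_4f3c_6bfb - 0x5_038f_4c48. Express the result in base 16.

0x64bad1fb3

Subtract column by column in base 16:
  b-8 → 3
  f-4 → b
  b-c → f (borrow)
  6-4-1 → 1
  c-f → d (borrow)
  3-8-1 → a (borrow)
  f-3-1 → b
  4-0 → 4
  b-5 → 6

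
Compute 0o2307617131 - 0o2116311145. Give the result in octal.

Subtract column by column in base 8:
  1-5 → 4 (borrow)
  3-4-1 → 6 (borrow)
  1-1-1 → 7 (borrow)
  7-1-1 → 5
  1-1 → 0
  6-3 → 3
  7-6 → 1
  0-1 → 7 (borrow)
  3-1-1 → 1
  2-2 → 0

0o171305764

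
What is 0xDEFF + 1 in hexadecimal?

The trailing 2 digits are F (max in base 16), so adding 1 cascades: they roll to 0 and the next digit up increments.

0xDF00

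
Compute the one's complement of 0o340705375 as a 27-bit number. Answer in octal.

0o437072402

Each oct digit d becomes 7−d:
  3→4, 4→3, 0→7, 7→0, 0→7, 5→2, 3→4, 7→0, 5→2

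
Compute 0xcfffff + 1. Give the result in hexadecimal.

The trailing 5 digits are F (max in base 16), so adding 1 cascades: they roll to 0 and the next digit up increments.

0xd00000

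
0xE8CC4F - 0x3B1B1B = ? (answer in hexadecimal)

0xADB134

Subtract column by column in base 16:
  F-B → 4
  4-1 → 3
  C-B → 1
  C-1 → B
  8-B → D (borrow)
  E-3-1 → A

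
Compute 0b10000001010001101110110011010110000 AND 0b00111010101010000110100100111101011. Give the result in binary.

0b00000000000000000110100000010100000

AND bit by bit (1 only where both bits are 1):
  10000001010001101110110011010110000
& 00111010101010000110100100111101011
= 00000000000000000110100000010100000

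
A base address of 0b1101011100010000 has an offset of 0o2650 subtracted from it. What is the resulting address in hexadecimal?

0xD168

0b1101011100010000 = 0xD710 in hexadecimal.
0o2650 = 0x5A8 in hexadecimal.
Subtract column by column in base 16:
  0-8 → 8 (borrow)
  1-A-1 → 6 (borrow)
  7-5-1 → 1
  D-0 → D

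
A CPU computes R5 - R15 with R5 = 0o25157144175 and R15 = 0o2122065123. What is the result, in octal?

0o23035057052

Subtract column by column in base 8:
  5-3 → 2
  7-2 → 5
  1-1 → 0
  4-5 → 7 (borrow)
  4-6-1 → 5 (borrow)
  1-0-1 → 0
  7-2 → 5
  5-2 → 3
  1-1 → 0
  5-2 → 3
  2-0 → 2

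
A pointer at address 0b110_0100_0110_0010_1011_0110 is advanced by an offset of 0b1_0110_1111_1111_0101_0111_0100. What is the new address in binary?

0b1110101000101100000101010

Add column by column in base 2, right to left:
  0+0 = 0
  1+0 = 1
  1+1 = 0 carry 1
  0+0+1 = 1
  1+1 = 0 carry 1
  1+1+1 = 1 carry 1
  0+1+1 = 0 carry 1
  1+0+1 = 0 carry 1
  0+1+1 = 0 carry 1
  1+0+1 = 0 carry 1
  0+1+1 = 0 carry 1
  0+0+1 = 1
  0+1 = 1
  1+1 = 0 carry 1
  1+1+1 = 1 carry 1
  0+1+1 = 0 carry 1
  0+1+1 = 0 carry 1
  0+1+1 = 0 carry 1
  1+1+1 = 1 carry 1
  0+1+1 = 0 carry 1
  0+0+1 = 1
  1+1 = 0 carry 1
  1+1+1 = 1 carry 1
  0+0+1 = 1
  0+1 = 1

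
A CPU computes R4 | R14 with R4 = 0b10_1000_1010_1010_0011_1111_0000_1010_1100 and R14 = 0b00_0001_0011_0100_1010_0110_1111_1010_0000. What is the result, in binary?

0b1010011011111010111111111110101100

OR bit by bit (1 where either bit is 1):
  1010001010101000111111000010101100
| 0000010011010010100110111110100000
= 1010011011111010111111111110101100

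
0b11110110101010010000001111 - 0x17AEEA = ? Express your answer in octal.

0o360572445

0b11110110101010010000001111 = 0o366522017 in octal.
0x17AEEA = 0o5727352 in octal.
Subtract column by column in base 8:
  7-2 → 5
  1-5 → 4 (borrow)
  0-3-1 → 4 (borrow)
  2-7-1 → 2 (borrow)
  2-2-1 → 7 (borrow)
  5-7-1 → 5 (borrow)
  6-5-1 → 0
  6-0 → 6
  3-0 → 3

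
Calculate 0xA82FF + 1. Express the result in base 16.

The trailing 2 digits are F (max in base 16), so adding 1 cascades: they roll to 0 and the next digit up increments.

0xA8300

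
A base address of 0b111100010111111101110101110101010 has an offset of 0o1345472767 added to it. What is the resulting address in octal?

0o75645260641

0b111100010111111101110101110101010 = 0o74277565652 in octal.
Add column by column in base 8, right to left:
  2+7 = 1 carry 1
  5+6+1 = 4 carry 1
  6+7+1 = 6 carry 1
  5+2+1 = 0 carry 1
  6+7+1 = 6 carry 1
  5+4+1 = 2 carry 1
  7+5+1 = 5 carry 1
  7+4+1 = 4 carry 1
  2+3+1 = 6
  4+1 = 5
  7+0 = 7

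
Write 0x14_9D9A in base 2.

Expand each hex digit to 4 bits: 1=0001 4=0100 9=1001 D=1101 9=1001 A=1010.

0b101001001110110011010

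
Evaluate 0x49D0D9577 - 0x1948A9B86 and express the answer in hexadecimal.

0x30882F9F1

Subtract column by column in base 16:
  7-6 → 1
  7-8 → F (borrow)
  5-B-1 → 9 (borrow)
  9-9-1 → F (borrow)
  D-A-1 → 2
  0-8 → 8 (borrow)
  D-4-1 → 8
  9-9 → 0
  4-1 → 3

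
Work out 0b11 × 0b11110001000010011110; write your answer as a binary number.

Multiply each base-2 digit by 3, carrying:
  0×3 = 0 → write 0
  1×3 = 3 → write 1 carry 1
  1×3+1 = 4 → write 0 carry 2
  1×3+2 = 5 → write 1 carry 2
  1×3+2 = 5 → write 1 carry 2
  0×3+2 = 2 → write 0 carry 1
  0×3+1 = 1 → write 1
  1×3 = 3 → write 1 carry 1
  0×3+1 = 1 → write 1
  0×3 = 0 → write 0
  0×3 = 0 → write 0
  0×3 = 0 → write 0
  1×3 = 3 → write 1 carry 1
  0×3+1 = 1 → write 1
  0×3 = 0 → write 0
  0×3 = 0 → write 0
  1×3 = 3 → write 1 carry 1
  1×3+1 = 4 → write 0 carry 2
  1×3+2 = 5 → write 1 carry 2
  1×3+2 = 5 → write 1 carry 2
  remaining carry: 10

0b1011010011000111011010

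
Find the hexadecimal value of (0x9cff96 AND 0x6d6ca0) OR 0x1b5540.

0x1f7dc0

0x9cff96 AND 0x6d6ca0 = 0x0c6c80.
Then OR with 0x1b5540.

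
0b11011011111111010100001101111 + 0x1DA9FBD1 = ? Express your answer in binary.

0x1DA9FBD1 = 0b11101101010011111101111010001 in binary.
Add column by column in base 2, right to left:
  1+1 = 0 carry 1
  1+0+1 = 0 carry 1
  1+0+1 = 0 carry 1
  1+0+1 = 0 carry 1
  0+1+1 = 0 carry 1
  1+0+1 = 0 carry 1
  1+1+1 = 1 carry 1
  0+1+1 = 0 carry 1
  0+1+1 = 0 carry 1
  0+1+1 = 0 carry 1
  0+0+1 = 1
  1+1 = 0 carry 1
  0+1+1 = 0 carry 1
  1+1+1 = 1 carry 1
  0+1+1 = 0 carry 1
  1+1+1 = 1 carry 1
  1+1+1 = 1 carry 1
  1+0+1 = 0 carry 1
  1+0+1 = 0 carry 1
  1+1+1 = 1 carry 1
  1+0+1 = 0 carry 1
  1+1+1 = 1 carry 1
  1+0+1 = 0 carry 1
  0+1+1 = 0 carry 1
  1+1+1 = 1 carry 1
  1+0+1 = 0 carry 1
  0+1+1 = 0 carry 1
  1+1+1 = 1 carry 1
  1+1+1 = 1 carry 1
  final carry 1

0b111001001010011010010001000000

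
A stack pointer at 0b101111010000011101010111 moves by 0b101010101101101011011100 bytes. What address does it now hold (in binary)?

0b1011001111110001000110011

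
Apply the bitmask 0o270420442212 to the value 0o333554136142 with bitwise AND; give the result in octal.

0o230400002002

AND each oct digit independently (no carries):
  3&2=2, 3&7=3, 3&0=0, 5&4=4, 5&2=0, 4&0=0, 1&4=0, 3&4=0, 6&2=2, 1&2=0, 4&1=0, 2&2=2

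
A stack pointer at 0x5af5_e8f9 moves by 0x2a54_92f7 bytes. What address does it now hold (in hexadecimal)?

0x854a7bf0

Add column by column in base 16, right to left:
  9+7 = 0 carry 1
  f+f+1 = f carry 1
  8+2+1 = b
  e+9 = 7 carry 1
  5+4+1 = a
  f+5 = 4 carry 1
  a+a+1 = 5 carry 1
  5+2+1 = 8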